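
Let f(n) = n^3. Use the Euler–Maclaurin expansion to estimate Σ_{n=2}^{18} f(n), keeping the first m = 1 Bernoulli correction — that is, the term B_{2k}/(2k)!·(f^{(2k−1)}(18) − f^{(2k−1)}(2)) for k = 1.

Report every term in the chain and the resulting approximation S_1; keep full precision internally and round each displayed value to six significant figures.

∫_2^18 x^3 dx evaluates to 26240.0.
½[f(2) + f(18)] = ½[8.00000 + 5832.00] = 2920.00.
So far: 29160.0.
Order-1 term: 1/12 · (972.000 − 12.0000) = 80.0000.

S_1 ≈ 29240.0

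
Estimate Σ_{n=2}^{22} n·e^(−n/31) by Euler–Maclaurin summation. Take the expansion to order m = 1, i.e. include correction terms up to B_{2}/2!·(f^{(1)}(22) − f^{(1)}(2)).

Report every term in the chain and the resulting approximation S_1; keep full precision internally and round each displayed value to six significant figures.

Integral: ∫_2^22 x·e^(−x/31) dx = 151.052.
½[f(2) + f(22)] = ½[1.87504 + 10.8197] = 6.34735.
So far: 157.399.
Correction k=1: B_{2}/2! · (f^{(1)}(22) − f^{(1)}(2)) = 1/12 · (0.142781 − 0.877036) = -0.0611879.

S_1 ≈ 157.338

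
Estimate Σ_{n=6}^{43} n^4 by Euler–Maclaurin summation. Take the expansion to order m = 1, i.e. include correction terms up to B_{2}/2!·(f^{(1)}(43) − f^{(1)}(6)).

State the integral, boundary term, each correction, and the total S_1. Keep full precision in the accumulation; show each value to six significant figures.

S_1 ≈ 3.11366e+07

The integral term ∫_6^43 x^4 dx = 2.94001e+07.
½[f(6) + f(43)] = ½[1296.00 + 3.41880e+06] = 1.71005e+06.
So far: 3.11102e+07.
k=1: B_{2}/(2)! × [f^{(1)}(43) − f^{(1)}(6)] = 1/12 × (318028 − 864.000) = 26430.3.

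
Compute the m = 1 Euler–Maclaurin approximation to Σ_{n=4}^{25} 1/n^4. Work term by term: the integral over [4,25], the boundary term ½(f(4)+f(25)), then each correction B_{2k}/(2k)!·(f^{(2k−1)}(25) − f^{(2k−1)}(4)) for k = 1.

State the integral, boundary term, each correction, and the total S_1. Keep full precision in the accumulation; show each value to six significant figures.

Integral: ∫_4^25 1/x^4 dx = 0.00518700.
½[f(4) + f(25)] = ½[0.00390625 + 2.56000e-06] = 0.00195441.
Running total after boundary: 0.00714140.
Order-1 term: 1/12 · (-4.09600e-07 − (-0.00390625)) = 0.000325487.

S_1 ≈ 0.00746689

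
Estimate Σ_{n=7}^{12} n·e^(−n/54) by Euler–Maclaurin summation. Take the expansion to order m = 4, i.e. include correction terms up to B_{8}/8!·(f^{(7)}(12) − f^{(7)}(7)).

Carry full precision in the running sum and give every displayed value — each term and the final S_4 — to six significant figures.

Integral: ∫_7^12 x·e^(−x/54) dx = 39.6897.
Boundary: ½(f(7) + f(12)) = ½(6.14894 + 9.60885) = 7.87890.
Integral + boundary = 47.5686.
k=1: B_{2}/(2)! × [f^{(1)}(12) − f^{(1)}(7)] = 1/12 × (0.622796 − 0.764551) = -0.0118130.
Running total after k=1: 47.5568.
k=2: B_{4}/(4)! × [f^{(3)}(12) − f^{(3)}(7)] = −1/720 × (0.000762781 − 0.000864675) = 1.41519e-07.
Running total after k=2: 47.5568.
k=3: B_{6}/(6)! × [f^{(5)}(12) − f^{(5)}(7)] = 1/30240 × (4.49926e-07 − 5.03141e-07) = -1.75975e-12.
Running total after k=3: 47.5568.
k=4: B_{8}/(8)! × [f^{(7)}(12) − f^{(7)}(7)] = −1/1209600 × (2.18884e-10 − 2.43400e-10) = 2.02673e-17.

S_4 ≈ 47.5568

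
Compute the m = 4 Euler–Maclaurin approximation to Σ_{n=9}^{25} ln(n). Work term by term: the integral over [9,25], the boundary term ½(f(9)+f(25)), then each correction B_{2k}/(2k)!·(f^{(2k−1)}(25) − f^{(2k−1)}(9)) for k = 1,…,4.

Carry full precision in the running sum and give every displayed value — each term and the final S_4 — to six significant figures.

Integral: ∫_9^25 ln(x) dx = 44.6969.
½[f(9) + f(25)] = ½[2.19722 + 3.21888] = 2.70805.
Running total after boundary: 47.4049.
Correction k=1: B_{2}/2! · (f^{(1)}(25) − f^{(1)}(9)) = 1/12 · (0.0400000 − 0.111111) = -0.00592593.
Running total after k=1: 47.3990.
Correction k=2: B_{4}/4! · (f^{(3)}(25) − f^{(3)}(9)) = −1/720 · (0.000128000 − 0.00274348) = 3.63262e-06.
Running total after k=2: 47.3990.
Correction k=3: B_{6}/6! · (f^{(5)}(25) − f^{(5)}(9)) = 1/30240 · (2.45760e-06 − 0.000406442) = -1.33593e-08.
Running total after k=3: 47.3990.
Correction k=4: B_{8}/8! · (f^{(7)}(25) − f^{(7)}(9)) = −1/1209600 · (1.17965e-07 − 0.000150534) = 1.24352e-10.

S_4 ≈ 47.3990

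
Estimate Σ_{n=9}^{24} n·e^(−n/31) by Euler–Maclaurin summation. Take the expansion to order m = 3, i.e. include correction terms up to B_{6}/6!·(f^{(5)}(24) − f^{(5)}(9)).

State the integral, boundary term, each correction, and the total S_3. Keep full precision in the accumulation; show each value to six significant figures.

S_3 ≈ 150.277

The integral term ∫_9^24 x·e^(−x/31) dx = 141.414.
Endpoint term: (f(9) + f(24))/2 = (6.73220 + 11.0658)/2 = 8.89901.
Integral + boundary = 150.313.
Order-1 term: 1/12 · (0.104114 − 0.530854) = -0.0355617.
Running total after k=1: 150.277.
Order-2 term: −1/720 · (0.00106791 − 0.00210916) = 1.44617e-06.
Running total after k=2: 150.277.
Order-3 term: 1/30240 · (2.10977e-06 − 3.81469e-06) = -5.63796e-11.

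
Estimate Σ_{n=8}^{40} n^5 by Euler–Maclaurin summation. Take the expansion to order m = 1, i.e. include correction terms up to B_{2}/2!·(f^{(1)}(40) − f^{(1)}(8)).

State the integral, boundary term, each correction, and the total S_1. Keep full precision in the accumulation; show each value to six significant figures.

∫_8^40 x^5 dx evaluates to 6.82623e+08.
½[f(8) + f(40)] = ½[32768.0 + 1.02400e+08] = 5.12164e+07.
Integral + boundary = 7.33839e+08.
Order-1 term: 1/12 · (1.28000e+07 − 20480.0) = 1.06496e+06.

S_1 ≈ 7.34904e+08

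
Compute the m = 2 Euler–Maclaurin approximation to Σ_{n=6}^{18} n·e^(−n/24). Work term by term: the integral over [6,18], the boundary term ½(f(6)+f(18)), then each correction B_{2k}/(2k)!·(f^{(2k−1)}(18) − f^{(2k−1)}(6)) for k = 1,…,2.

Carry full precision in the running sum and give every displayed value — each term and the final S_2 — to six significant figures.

Integral: ∫_6^18 x·e^(−x/24) dx = 84.5911.
½[f(6) + f(18)] = ½[4.67280 + 8.50260] = 6.58770.
So far: 91.1788.
k=1: B_{2}/(2)! × [f^{(1)}(18) − f^{(1)}(6)] = 1/12 × (0.118092 − 0.584101) = -0.0388341.
After k=1: 91.1399.
k=2: B_{4}/(4)! × [f^{(3)}(18) − f^{(3)}(6)] = −1/720 × (0.00184518 − 0.00371823) = 2.60146e-06.

S_2 ≈ 91.1399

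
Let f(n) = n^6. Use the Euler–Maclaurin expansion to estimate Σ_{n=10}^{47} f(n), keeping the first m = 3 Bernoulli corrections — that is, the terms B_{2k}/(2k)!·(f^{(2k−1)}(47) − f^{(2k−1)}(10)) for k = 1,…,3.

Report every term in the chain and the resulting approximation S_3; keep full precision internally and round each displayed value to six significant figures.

S_3 ≈ 7.78780e+10

The integral term ∫_10^47 x^6 dx = 7.23733e+10.
Endpoint term: (f(10) + f(47))/2 = (1.00000e+06 + 1.07792e+10)/2 = 5.39011e+09.
Running total after boundary: 7.77634e+10.
Order-1 term: 1/12 · (1.37607e+09 − 600000) = 1.14623e+08.
After k=1: 7.78780e+10.
Order-2 term: −1/720 · (1.24588e+07 − 120000) = -17137.2.
After k=2: 7.78780e+10.
Order-3 term: 1/30240 · (33840.0 − 7200.00) = 0.880952.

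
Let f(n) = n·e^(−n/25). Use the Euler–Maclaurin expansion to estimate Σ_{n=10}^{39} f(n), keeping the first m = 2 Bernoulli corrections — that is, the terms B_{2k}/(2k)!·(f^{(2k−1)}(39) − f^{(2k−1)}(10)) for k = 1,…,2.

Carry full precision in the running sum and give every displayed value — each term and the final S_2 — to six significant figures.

S_2 ≈ 257.718

The integral term ∫_10^39 x·e^(−x/25) dx = 250.312.
Boundary: ½(f(10) + f(39)) = ½(6.70320 + 8.19531) = 7.44925.
Integral + boundary = 257.762.
Order-1 term: 1/12 · (-0.117676 − 0.402192) = -0.0433224.
Running total after k=1: 257.718.
Order-2 term: −1/720 · (0.000484154 − 0.00278853) = 3.20052e-06.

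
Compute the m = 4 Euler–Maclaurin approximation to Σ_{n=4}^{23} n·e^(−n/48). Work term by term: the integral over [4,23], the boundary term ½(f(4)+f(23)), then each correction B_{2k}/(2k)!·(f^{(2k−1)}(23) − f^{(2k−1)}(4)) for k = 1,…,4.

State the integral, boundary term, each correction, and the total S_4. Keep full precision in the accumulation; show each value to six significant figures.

The integral term ∫_4^23 x·e^(−x/48) dx = 185.859.
Boundary: ½(f(4) + f(23)) = ½(3.68018 + 14.2439) = 8.96203.
Running total after boundary: 194.821.
k=1: B_{2}/(2)! × [f^{(1)}(23) − f^{(1)}(4)] = 1/12 × (0.322552 − 0.843374) = -0.0434019.
Partial sum through k=1: 194.778.
k=2: B_{4}/(4)! × [f^{(3)}(23) − f^{(3)}(4)] = −1/720 × (0.000677583 − 0.00116470) = 6.76548e-07.
Partial sum through k=2: 194.778.
k=3: B_{6}/(6)! × [f^{(5)}(23) − f^{(5)}(4)] = 1/30240 × (5.27417e-07 − 8.52147e-07) = -1.07384e-11.
Partial sum through k=3: 194.778.
k=4: B_{8}/(8)! × [f^{(7)}(23) − f^{(7)}(4)] = −1/1209600 × (3.30184e-10 − 5.20305e-10) = 1.57177e-16.

S_4 ≈ 194.778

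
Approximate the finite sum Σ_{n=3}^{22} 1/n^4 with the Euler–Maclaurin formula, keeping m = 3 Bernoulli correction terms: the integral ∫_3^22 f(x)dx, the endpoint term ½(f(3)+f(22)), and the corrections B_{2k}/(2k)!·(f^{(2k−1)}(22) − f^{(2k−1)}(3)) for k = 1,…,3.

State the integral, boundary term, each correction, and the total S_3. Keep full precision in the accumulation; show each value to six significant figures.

S_3 ≈ 0.0197961

Integral: ∫_3^22 1/x^4 dx = 0.0123144.
½[f(3) + f(22)] = ½[0.0123457 + 4.26883e-06] = 0.00617497.
So far: 0.0184893.
Order-1 term: 1/12 · (-7.76152e-07 − (-0.0164609)) = 0.00137168.
Partial sum through k=1: 0.0198610.
Order-2 term: −1/720 · (-4.81086e-08 − (-0.0548697)) = -7.62078e-05.
Partial sum through k=2: 0.0197848.
Order-3 term: 1/30240 · (-5.56628e-09 − (-0.341411)) = 1.12901e-05.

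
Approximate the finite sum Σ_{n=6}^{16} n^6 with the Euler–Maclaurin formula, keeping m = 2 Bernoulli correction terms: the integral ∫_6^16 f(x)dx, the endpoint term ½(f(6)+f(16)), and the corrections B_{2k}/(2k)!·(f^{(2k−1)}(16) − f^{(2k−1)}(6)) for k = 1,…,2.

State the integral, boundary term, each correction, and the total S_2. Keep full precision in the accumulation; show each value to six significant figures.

S_2 ≈ 4.72396e+07

∫_6^16 x^6 dx evaluates to 3.83079e+07.
Endpoint term: (f(6) + f(16))/2 = (46656.0 + 1.67772e+07)/2 = 8.41194e+06.
Integral + boundary = 4.67199e+07.
Order-1 term: 1/12 · (6.29146e+06 − 46656.0) = 520400.
After k=1: 4.72403e+07.
Order-2 term: −1/720 · (491520 − 25920.0) = -646.667.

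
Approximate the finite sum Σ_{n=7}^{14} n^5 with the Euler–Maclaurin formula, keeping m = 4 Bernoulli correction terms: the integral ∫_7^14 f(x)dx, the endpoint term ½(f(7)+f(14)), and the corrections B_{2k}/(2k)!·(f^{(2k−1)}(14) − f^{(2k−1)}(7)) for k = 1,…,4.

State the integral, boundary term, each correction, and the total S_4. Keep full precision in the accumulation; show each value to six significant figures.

The integral term ∫_7^14 x^5 dx = 1.23531e+06.
½[f(7) + f(14)] = ½[16807.0 + 537824] = 277316.
Running total after boundary: 1.51263e+06.
Order-1 term: 1/12 · (192080 − 12005.0) = 15006.2.
After k=1: 1.52764e+06.
Order-2 term: −1/720 · (11760.0 − 2940.00) = -12.2500.
After k=2: 1.52762e+06.
Order-3 term: 1/30240 · (120.000 − 120.000) = 0.00000.
After k=3: 1.52762e+06.
Order-4 term: −1/1209600 · (0.00000 − 0.00000) = 0.00000.

S_4 ≈ 1.52762e+06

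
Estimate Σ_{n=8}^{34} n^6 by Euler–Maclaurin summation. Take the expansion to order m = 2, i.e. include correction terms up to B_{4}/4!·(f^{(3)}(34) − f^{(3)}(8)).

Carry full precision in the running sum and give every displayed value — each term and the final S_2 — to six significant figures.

∫_8^34 x^6 dx evaluates to 7.50304e+09.
Boundary: ½(f(8) + f(34)) = ½(262144 + 1.54480e+09) = 7.72533e+08.
Running total after boundary: 8.27557e+09.
k=1: B_{2}/(2)! × [f^{(1)}(34) − f^{(1)}(8)] = 1/12 × (2.72613e+08 − 196608) = 2.27013e+07.
Partial sum through k=1: 8.29827e+09.
k=2: B_{4}/(4)! × [f^{(3)}(34) − f^{(3)}(8)] = −1/720 × (4.71648e+06 − 61440.0) = -6465.33.

S_2 ≈ 8.29826e+09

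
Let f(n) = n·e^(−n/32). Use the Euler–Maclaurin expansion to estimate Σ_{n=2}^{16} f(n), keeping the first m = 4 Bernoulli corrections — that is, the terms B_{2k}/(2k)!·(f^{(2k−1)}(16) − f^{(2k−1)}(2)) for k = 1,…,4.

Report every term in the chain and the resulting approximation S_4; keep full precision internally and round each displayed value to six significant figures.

S_4 ≈ 96.1939

Integral: ∫_2^16 x·e^(−x/32) dx = 90.4503.
Endpoint term: (f(2) + f(16))/2 = (1.87883 + 9.70449)/2 = 5.79166.
Running total after boundary: 96.2420.
k=1: B_{2}/(2)! × [f^{(1)}(16) − f^{(1)}(2)] = 1/12 × (0.303265 − 0.880700) = -0.0481195.
After k=1: 96.1939.
k=2: B_{4}/(4)! × [f^{(3)}(16) − f^{(3)}(2)] = −1/720 × (0.00148079 − 0.00269485) = 1.68620e-06.
After k=2: 96.1939.
k=3: B_{6}/(6)! × [f^{(5)}(16) − f^{(5)}(2)] = 1/30240 × (2.60295e-06 − 4.42348e-06) = -6.02027e-11.
After k=3: 96.1939.
k=4: B_{8}/(8)! × [f^{(7)}(16) − f^{(7)}(2)] = −1/1209600 × (3.67169e-09 − 6.06960e-09) = 1.98239e-15.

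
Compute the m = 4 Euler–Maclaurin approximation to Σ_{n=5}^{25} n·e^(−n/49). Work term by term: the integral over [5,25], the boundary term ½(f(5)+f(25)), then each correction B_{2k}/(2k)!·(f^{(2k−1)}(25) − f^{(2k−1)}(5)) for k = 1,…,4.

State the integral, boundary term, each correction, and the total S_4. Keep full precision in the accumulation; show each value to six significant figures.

The integral term ∫_5^25 x·e^(−x/49) dx = 212.366.
Endpoint term: (f(5) + f(25))/2 = (4.51496 + 15.0093)/2 = 9.76214.
Integral + boundary = 222.128.
Correction k=1: B_{2}/2! · (f^{(1)}(25) − f^{(1)}(5)) = 1/12 · (0.294060 − 0.810851) = -0.0430659.
Partial sum through k=1: 222.085.
Correction k=2: B_{4}/4! · (f^{(3)}(25) − f^{(3)}(5)) = −1/720 · (0.000622577 − 0.00108989) = 6.49052e-07.
Partial sum through k=2: 222.085.
Correction k=3: B_{6}/6! · (f^{(5)}(25) − f^{(5)}(5)) = 1/30240 · (4.67588e-07 − 7.67211e-07) = -9.90818e-12.
Partial sum through k=3: 222.085.
Correction k=4: B_{8}/8! · (f^{(7)}(25) − f^{(7)}(5)) = −1/1209600 · (2.81498e-10 − 4.50016e-10) = 1.39317e-16.

S_4 ≈ 222.085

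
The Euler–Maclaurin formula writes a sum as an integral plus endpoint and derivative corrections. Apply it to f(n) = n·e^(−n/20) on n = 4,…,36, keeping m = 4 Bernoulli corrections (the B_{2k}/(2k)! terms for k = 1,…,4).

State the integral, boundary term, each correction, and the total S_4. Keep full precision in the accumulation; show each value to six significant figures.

Integral: ∫_4^36 x·e^(−x/20) dx = 207.856.
½[f(4) + f(36)] = ½[3.27492 + 5.95076] = 4.61284.
So far: 212.469.
Order-1 term: 1/12 · (-0.132239 − 0.654985) = -0.0656020.
After k=1: 212.403.
Order-2 term: −1/720 · (0.000495897 − 0.00573112) = 7.27114e-06.
After k=2: 212.403.
Order-3 term: 1/30240 · (3.30598e-06 − 2.45619e-05) = -7.02908e-10.
After k=3: 212.403.
Order-4 term: −1/1209600 · (1.34305e-08 − 8.69901e-08) = 6.08132e-14.

S_4 ≈ 212.403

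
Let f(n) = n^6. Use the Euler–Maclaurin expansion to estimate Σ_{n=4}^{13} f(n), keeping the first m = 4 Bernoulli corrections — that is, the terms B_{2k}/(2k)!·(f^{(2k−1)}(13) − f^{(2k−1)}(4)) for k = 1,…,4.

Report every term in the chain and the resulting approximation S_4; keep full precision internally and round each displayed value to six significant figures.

∫_4^13 x^6 dx evaluates to 8.96173e+06.
Boundary: ½(f(4) + f(13)) = ½(4096.00 + 4.82681e+06) = 2.41545e+06.
So far: 1.13772e+07.
k=1: B_{2}/(2)! × [f^{(1)}(13) − f^{(1)}(4)] = 1/12 × (2.22776e+06 − 6144.00) = 185134.
After k=1: 1.15623e+07.
k=2: B_{4}/(4)! × [f^{(3)}(13) − f^{(3)}(4)] = −1/720 × (263640 − 7680.00) = -355.500.
After k=2: 1.15620e+07.
k=3: B_{6}/(6)! × [f^{(5)}(13) − f^{(5)}(4)] = 1/30240 × (9360.00 − 2880.00) = 0.214286.
After k=3: 1.15620e+07.
k=4: B_{8}/(8)! × [f^{(7)}(13) − f^{(7)}(4)] = −1/1209600 × (0.00000 − 0.00000) = 0.00000.

S_4 ≈ 1.15620e+07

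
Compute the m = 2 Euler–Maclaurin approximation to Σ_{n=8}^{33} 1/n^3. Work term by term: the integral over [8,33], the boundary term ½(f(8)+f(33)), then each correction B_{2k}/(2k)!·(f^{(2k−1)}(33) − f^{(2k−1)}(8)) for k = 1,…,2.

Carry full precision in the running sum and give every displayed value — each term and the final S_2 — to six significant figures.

S_2 ≈ 0.00840435

∫_8^33 1/x^3 dx evaluates to 0.00735336.
Endpoint term: (f(8) + f(33))/2 = (0.00195312 + 2.78265e-05)/2 = 0.000990476.
Integral + boundary = 0.00834384.
k=1: B_{2}/(2)! × [f^{(1)}(33) − f^{(1)}(8)] = 1/12 × (-2.52968e-06 − (-0.000732422)) = 6.08243e-05.
After k=1: 0.00840466.
k=2: B_{4}/(4)! × [f^{(3)}(33) − f^{(3)}(8)] = −1/720 × (-4.64588e-08 − (-0.000228882)) = -3.17827e-07.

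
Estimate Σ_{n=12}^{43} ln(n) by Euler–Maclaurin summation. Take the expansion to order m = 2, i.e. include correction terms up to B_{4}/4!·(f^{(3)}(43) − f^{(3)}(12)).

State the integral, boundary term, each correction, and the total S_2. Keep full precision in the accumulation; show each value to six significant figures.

S_2 ≈ 104.031

The integral term ∫_12^43 ln(x) dx = 100.913.
Endpoint term: (f(12) + f(43))/2 = (2.48491 + 3.76120)/2 = 3.12305.
So far: 104.036.
Correction k=1: B_{2}/2! · (f^{(1)}(43) − f^{(1)}(12)) = 1/12 · (0.0232558 − 0.0833333) = -0.00500646.
Partial sum through k=1: 104.031.
Correction k=2: B_{4}/4! · (f^{(3)}(43) − f^{(3)}(12)) = −1/720 · (2.51550e-05 − 0.00115741) = 1.57257e-06.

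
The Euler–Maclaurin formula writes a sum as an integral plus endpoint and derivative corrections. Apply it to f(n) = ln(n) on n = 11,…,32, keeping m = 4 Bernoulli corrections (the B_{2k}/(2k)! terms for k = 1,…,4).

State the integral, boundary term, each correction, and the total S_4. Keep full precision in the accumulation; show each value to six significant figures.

Integral: ∫_11^32 ln(x) dx = 63.5267.
Boundary: ½(f(11) + f(32)) = ½(2.39790 + 3.46574) = 2.93182.
Integral + boundary = 66.4585.
Correction k=1: B_{2}/2! · (f^{(1)}(32) − f^{(1)}(11)) = 1/12 · (0.0312500 − 0.0909091) = -0.00497159.
Running total after k=1: 66.4535.
Correction k=2: B_{4}/4! · (f^{(3)}(32) − f^{(3)}(11)) = −1/720 · (6.10352e-05 − 0.00150263) = 2.00221e-06.
Running total after k=2: 66.4535.
Correction k=3: B_{6}/6! · (f^{(5)}(32) − f^{(5)}(11)) = 1/30240 · (7.15256e-07 − 0.000149021) = -4.90429e-09.
Running total after k=3: 66.4535.
Correction k=4: B_{8}/8! · (f^{(7)}(32) − f^{(7)}(11)) = −1/1209600 · (2.09548e-08 − 3.69474e-05) = 3.05278e-11.

S_4 ≈ 66.4535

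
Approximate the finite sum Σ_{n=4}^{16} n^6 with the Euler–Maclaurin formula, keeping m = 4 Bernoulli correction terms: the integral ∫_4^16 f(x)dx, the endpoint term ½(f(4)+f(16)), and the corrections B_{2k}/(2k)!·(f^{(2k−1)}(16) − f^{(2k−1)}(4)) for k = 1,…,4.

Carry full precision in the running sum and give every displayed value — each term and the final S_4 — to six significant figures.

Integral: ∫_4^16 x^6 dx = 3.83456e+07.
Boundary: ½(f(4) + f(16)) = ½(4096.00 + 1.67772e+07) = 8.39066e+06.
So far: 4.67362e+07.
k=1: B_{2}/(2)! × [f^{(1)}(16) − f^{(1)}(4)] = 1/12 × (6.29146e+06 − 6144.00) = 523776.
After k=1: 4.72600e+07.
k=2: B_{4}/(4)! × [f^{(3)}(16) − f^{(3)}(4)] = −1/720 × (491520 − 7680.00) = -672.000.
After k=2: 4.72593e+07.
k=3: B_{6}/(6)! × [f^{(5)}(16) − f^{(5)}(4)] = 1/30240 × (11520.0 − 2880.00) = 0.285714.
After k=3: 4.72593e+07.
k=4: B_{8}/(8)! × [f^{(7)}(16) − f^{(7)}(4)] = −1/1209600 × (0.00000 − 0.00000) = 0.00000.

S_4 ≈ 4.72593e+07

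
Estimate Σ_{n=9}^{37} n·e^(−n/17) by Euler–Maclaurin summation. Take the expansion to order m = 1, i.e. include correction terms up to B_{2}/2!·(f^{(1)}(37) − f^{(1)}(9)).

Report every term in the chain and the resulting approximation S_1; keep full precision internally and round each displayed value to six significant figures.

∫_9^37 x·e^(−x/17) dx evaluates to 156.177.
Endpoint term: (f(9) + f(37))/2 = (5.30056 + 4.19732)/2 = 4.74894.
Integral + boundary = 160.926.
k=1: B_{2}/(2)! × [f^{(1)}(37) − f^{(1)}(9)] = 1/12 × (-0.133460 − 0.277154) = -0.0342178.

S_1 ≈ 160.892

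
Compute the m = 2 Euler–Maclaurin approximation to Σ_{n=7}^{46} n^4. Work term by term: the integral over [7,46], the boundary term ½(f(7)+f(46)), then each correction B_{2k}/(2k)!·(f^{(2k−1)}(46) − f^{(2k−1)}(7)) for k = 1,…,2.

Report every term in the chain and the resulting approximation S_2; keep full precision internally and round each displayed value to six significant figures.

S_2 ≈ 4.34615e+07

∫_7^46 x^4 dx evaluates to 4.11892e+07.
Boundary: ½(f(7) + f(46)) = ½(2401.00 + 4.47746e+06) = 2.23993e+06.
So far: 4.34292e+07.
k=1: B_{2}/(2)! × [f^{(1)}(46) − f^{(1)}(7)] = 1/12 × (389344 − 1372.00) = 32331.0.
Running total after k=1: 4.34615e+07.
k=2: B_{4}/(4)! × [f^{(3)}(46) − f^{(3)}(7)] = −1/720 × (1104.00 − 168.000) = -1.30000.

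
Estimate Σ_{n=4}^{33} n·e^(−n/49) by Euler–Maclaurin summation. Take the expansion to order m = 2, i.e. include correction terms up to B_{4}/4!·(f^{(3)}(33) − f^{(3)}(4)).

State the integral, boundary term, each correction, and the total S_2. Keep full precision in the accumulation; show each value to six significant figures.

The integral term ∫_4^33 x·e^(−x/49) dx = 344.498.
Endpoint term: (f(4) + f(33))/2 = (3.68644 + 16.8279)/2 = 10.2572.
So far: 354.755.
Order-1 term: 1/12 · (0.166510 − 0.846377) = -0.0566556.
Running total after k=1: 354.699.
Order-2 term: −1/720 · (0.000494120 − 0.00112020) = 8.69554e-07.

S_2 ≈ 354.699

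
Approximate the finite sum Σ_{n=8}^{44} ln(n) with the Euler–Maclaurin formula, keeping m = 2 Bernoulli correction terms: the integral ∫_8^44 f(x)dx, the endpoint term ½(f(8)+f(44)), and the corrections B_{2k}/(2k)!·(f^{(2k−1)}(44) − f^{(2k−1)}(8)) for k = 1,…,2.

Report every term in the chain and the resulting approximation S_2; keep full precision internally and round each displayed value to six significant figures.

S_2 ≈ 116.792

Integral: ∫_8^44 ln(x) dx = 113.869.
Boundary: ½(f(8) + f(44)) = ½(2.07944 + 3.78419) = 2.93182.
Running total after boundary: 116.801.
Correction k=1: B_{2}/2! · (f^{(1)}(44) − f^{(1)}(8)) = 1/12 · (0.0227273 − 0.125000) = -0.00852273.
Partial sum through k=1: 116.792.
Correction k=2: B_{4}/4! · (f^{(3)}(44) − f^{(3)}(8)) = −1/720 · (2.34786e-05 − 0.00390625) = 5.39274e-06.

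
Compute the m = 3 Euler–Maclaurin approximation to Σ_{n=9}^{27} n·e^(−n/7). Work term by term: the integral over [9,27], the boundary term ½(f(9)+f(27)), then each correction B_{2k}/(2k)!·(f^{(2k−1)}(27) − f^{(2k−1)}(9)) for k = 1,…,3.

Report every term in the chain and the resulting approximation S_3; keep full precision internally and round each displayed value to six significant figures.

Integral: ∫_9^27 x·e^(−x/7) dx = 25.9342.
Endpoint term: (f(9) + f(27))/2 = (2.48808 + 0.570464)/2 = 1.52927.
Integral + boundary = 27.4635.
Order-1 term: 1/12 · (-0.0603665 − (-0.0789866)) = 0.00155167.
After k=1: 27.4650.
Order-2 term: −1/720 · (-0.000369591 − 0.00967183) = 1.39464e-05.
After k=2: 27.4650.
Order-3 term: 1/30240 · (1.00569e-05 − 0.000427666) = -1.38098e-08.

S_3 ≈ 27.4650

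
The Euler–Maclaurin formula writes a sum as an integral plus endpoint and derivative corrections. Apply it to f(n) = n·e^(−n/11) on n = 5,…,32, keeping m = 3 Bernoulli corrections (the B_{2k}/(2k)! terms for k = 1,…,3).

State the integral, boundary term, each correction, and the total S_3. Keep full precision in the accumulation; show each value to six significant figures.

S_3 ≈ 88.3449

Integral: ∫_5^32 x·e^(−x/11) dx = 85.9232.
Boundary: ½(f(5) + f(32)) = ½(3.17368 + 1.74481) = 2.45925.
Running total after boundary: 88.3824.
Order-1 term: 1/12 · (-0.104094 − 0.346220) = -0.0375261.
Partial sum through k=1: 88.3449.
Order-2 term: −1/720 · (4.09656e-05 − 0.0133528) = 1.84887e-05.
Partial sum through k=2: 88.3449.
Order-3 term: 1/30240 · (7.78686e-06 − 0.000197061) = -6.25906e-09.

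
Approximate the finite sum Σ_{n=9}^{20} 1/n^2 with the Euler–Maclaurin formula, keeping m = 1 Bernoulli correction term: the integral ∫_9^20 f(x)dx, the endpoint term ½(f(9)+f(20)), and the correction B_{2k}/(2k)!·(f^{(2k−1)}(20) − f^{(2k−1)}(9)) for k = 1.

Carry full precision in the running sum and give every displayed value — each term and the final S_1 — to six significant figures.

S_1 ≈ 0.0687417

∫_9^20 1/x^2 dx evaluates to 0.0611111.
Boundary: ½(f(9) + f(20)) = ½(0.0123457 + 0.00250000) = 0.00742284.
Integral + boundary = 0.0685340.
Correction k=1: B_{2}/2! · (f^{(1)}(20) − f^{(1)}(9)) = 1/12 · (-0.000250000 − (-0.00274348)) = 0.000207790.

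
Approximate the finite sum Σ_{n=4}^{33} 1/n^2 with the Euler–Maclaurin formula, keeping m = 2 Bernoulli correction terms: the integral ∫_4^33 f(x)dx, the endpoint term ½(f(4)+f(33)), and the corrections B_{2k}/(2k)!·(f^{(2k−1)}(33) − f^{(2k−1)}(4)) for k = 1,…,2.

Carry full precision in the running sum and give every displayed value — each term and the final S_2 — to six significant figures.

S_2 ≈ 0.253973

∫_4^33 1/x^2 dx evaluates to 0.219697.
Endpoint term: (f(4) + f(33))/2 = (0.0625000 + 0.000918274)/2 = 0.0317091.
Integral + boundary = 0.251406.
Order-1 term: 1/12 · (-5.56529e-05 − (-0.0312500)) = 0.00259953.
After k=1: 0.254006.
Order-2 term: −1/720 · (-6.13256e-07 − (-0.0234375)) = -3.25512e-05.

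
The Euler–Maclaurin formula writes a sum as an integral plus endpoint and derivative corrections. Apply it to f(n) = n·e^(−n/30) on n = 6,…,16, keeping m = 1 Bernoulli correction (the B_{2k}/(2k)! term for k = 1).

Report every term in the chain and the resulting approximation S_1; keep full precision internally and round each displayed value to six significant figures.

The integral term ∫_6^16 x·e^(−x/30) dx = 74.6574.
½[f(6) + f(16)] = ½[4.91238 + 9.38634] = 7.14936.
Running total after boundary: 81.8068.
Order-1 term: 1/12 · (0.273768 − 0.654985) = -0.0317680.

S_1 ≈ 81.7750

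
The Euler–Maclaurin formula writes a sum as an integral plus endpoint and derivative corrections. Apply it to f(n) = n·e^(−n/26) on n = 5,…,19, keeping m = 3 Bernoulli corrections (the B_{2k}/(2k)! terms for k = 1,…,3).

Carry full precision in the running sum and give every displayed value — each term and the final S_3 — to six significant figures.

S_3 ≈ 108.185

∫_5^19 x·e^(−x/26) dx evaluates to 101.593.
Endpoint term: (f(5) + f(19))/2 = (4.12526 + 9.14923)/2 = 6.63725.
So far: 108.230.
k=1: B_{2}/(2)! × [f^{(1)}(19) − f^{(1)}(5)] = 1/12 × (0.129645 − 0.666389) = -0.0447287.
After k=1: 108.185.
k=2: B_{4}/(4)! × [f^{(3)}(19) − f^{(3)}(5)] = −1/720 × (0.00161645 − 0.00342677) = 2.51433e-06.
After k=2: 108.185.
k=3: B_{6}/(6)! × [f^{(5)}(19) − f^{(5)}(5)] = 1/30240 × (4.49870e-06 − 8.68011e-06) = -1.38274e-10.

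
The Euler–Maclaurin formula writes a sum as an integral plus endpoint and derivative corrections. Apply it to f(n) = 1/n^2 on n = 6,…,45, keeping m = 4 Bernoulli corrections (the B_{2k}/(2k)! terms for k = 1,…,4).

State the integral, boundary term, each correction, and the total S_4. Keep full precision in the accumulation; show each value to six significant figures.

S_4 ≈ 0.159346

The integral term ∫_6^45 1/x^2 dx = 0.144444.
½[f(6) + f(45)] = ½[0.0277778 + 0.000493827] = 0.0141358.
Integral + boundary = 0.158580.
Order-1 term: 1/12 · (-2.19479e-05 − (-0.00925926)) = 0.000769776.
Running total after k=1: 0.159350.
Order-2 term: −1/720 · (-1.30061e-07 − (-0.00308642)) = -4.28651e-06.
Running total after k=2: 0.159346.
Order-3 term: 1/30240 · (-1.92684e-09 − (-0.00257202)) = 8.50534e-08.
Running total after k=3: 0.159346.
Order-4 term: −1/1209600 · (-5.32854e-11 − (-0.00400091)) = -3.30763e-09.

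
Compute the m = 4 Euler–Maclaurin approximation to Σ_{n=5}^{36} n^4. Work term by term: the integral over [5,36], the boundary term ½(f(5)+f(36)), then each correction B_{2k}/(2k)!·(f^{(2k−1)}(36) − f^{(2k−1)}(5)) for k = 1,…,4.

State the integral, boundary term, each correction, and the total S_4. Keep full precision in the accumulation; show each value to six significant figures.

S_4 ≈ 1.29482e+07

Integral: ∫_5^36 x^4 dx = 1.20926e+07.
Boundary: ½(f(5) + f(36)) = ½(625.000 + 1.67962e+06) = 840120.
Running total after boundary: 1.29327e+07.
Order-1 term: 1/12 · (186624 − 500.000) = 15510.3.
Partial sum through k=1: 1.29482e+07.
Order-2 term: −1/720 · (864.000 − 120.000) = -1.03333.
Partial sum through k=2: 1.29482e+07.
Order-3 term: 1/30240 · (0.00000 − 0.00000) = 0.00000.
Partial sum through k=3: 1.29482e+07.
Order-4 term: −1/1209600 · (0.00000 − 0.00000) = 0.00000.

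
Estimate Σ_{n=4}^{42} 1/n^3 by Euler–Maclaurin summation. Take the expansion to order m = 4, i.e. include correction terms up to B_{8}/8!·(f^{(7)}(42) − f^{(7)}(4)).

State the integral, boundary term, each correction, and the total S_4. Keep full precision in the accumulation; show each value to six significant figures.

∫_4^42 1/x^3 dx evaluates to 0.0309666.
Endpoint term: (f(4) + f(42))/2 = (0.0156250 + 1.34975e-05)/2 = 0.00781925.
Running total after boundary: 0.0387858.
k=1: B_{2}/(2)! × [f^{(1)}(42) − f^{(1)}(4)] = 1/12 × (-9.64104e-07 − (-0.0117188)) = 0.000976482.
After k=1: 0.0397623.
k=2: B_{4}/(4)! × [f^{(3)}(42) − f^{(3)}(4)] = −1/720 × (-1.09309e-08 − (-0.0146484)) = -2.03450e-05.
After k=2: 0.0397419.
k=3: B_{6}/(6)! × [f^{(5)}(42) − f^{(5)}(4)] = 1/30240 × (-2.60259e-10 − (-0.0384521)) = 1.27157e-06.
After k=3: 0.0397432.
k=4: B_{8}/(8)! × [f^{(7)}(42) − f^{(7)}(4)] = −1/1209600 × (-1.06228e-11 − (-0.173035)) = -1.43051e-07.

S_4 ≈ 0.0397431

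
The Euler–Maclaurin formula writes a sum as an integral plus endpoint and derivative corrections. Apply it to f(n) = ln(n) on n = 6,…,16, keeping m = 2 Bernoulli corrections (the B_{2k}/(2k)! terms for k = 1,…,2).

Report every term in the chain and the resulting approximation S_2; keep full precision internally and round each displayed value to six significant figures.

S_2 ≈ 25.8844

Integral: ∫_6^16 ln(x) dx = 23.6109.
½[f(6) + f(16)] = ½[1.79176 + 2.77259] = 2.28217.
Running total after boundary: 25.8930.
Correction k=1: B_{2}/2! · (f^{(1)}(16) − f^{(1)}(6)) = 1/12 · (0.0625000 − 0.166667) = -0.00868056.
Running total after k=1: 25.8844.
Correction k=2: B_{4}/4! · (f^{(3)}(16) − f^{(3)}(6)) = −1/720 · (0.000488281 − 0.00925926) = 1.21819e-05.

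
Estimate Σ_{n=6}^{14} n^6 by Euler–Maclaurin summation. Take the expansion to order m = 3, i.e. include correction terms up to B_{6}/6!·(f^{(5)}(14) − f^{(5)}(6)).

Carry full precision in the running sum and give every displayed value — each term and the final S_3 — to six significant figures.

S_3 ≈ 1.90718e+07

∫_6^14 x^6 dx evaluates to 1.50191e+07.
Endpoint term: (f(6) + f(14))/2 = (46656.0 + 7.52954e+06)/2 = 3.78810e+06.
So far: 1.88072e+07.
k=1: B_{2}/(2)! × [f^{(1)}(14) − f^{(1)}(6)] = 1/12 × (3.22694e+06 − 46656.0) = 265024.
Running total after k=1: 1.90722e+07.
k=2: B_{4}/(4)! × [f^{(3)}(14) − f^{(3)}(6)] = −1/720 × (329280 − 25920.0) = -421.333.
Running total after k=2: 1.90718e+07.
k=3: B_{6}/(6)! × [f^{(5)}(14) − f^{(5)}(6)] = 1/30240 × (10080.0 − 4320.00) = 0.190476.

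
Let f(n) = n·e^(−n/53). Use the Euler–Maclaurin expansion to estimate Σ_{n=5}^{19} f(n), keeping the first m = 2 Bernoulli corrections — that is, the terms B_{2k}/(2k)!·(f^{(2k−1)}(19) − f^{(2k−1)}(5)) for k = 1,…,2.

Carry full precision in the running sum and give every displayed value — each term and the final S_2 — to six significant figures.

∫_5^19 x·e^(−x/53) dx evaluates to 130.905.
Boundary: ½(f(5) + f(19)) = ½(4.54987 + 13.2759) = 8.91287.
Integral + boundary = 139.817.
k=1: B_{2}/(2)! × [f^{(1)}(19) − f^{(1)}(5)] = 1/12 × (0.448242 − 0.824127) = -0.0313238.
Running total after k=1: 139.786.
k=2: B_{4}/(4)! × [f^{(3)}(19) − f^{(3)}(5)] = −1/720 × (0.000657067 − 0.000941287) = 3.94749e-07.

S_2 ≈ 139.786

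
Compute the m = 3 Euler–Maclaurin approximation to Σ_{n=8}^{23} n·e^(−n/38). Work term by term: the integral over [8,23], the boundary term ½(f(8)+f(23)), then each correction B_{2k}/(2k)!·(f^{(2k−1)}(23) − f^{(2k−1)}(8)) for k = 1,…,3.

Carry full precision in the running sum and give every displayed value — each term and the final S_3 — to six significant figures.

S_3 ≈ 160.172

∫_8^23 x·e^(−x/38) dx evaluates to 150.688.
½[f(8) + f(23)] = ½[6.48126 + 12.5564] = 9.51883.
So far: 160.207.
k=1: B_{2}/(2)! × [f^{(1)}(23) − f^{(1)}(8)] = 1/12 × (0.215499 − 0.639598) = -0.0353416.
After k=1: 160.172.
k=2: B_{4}/(4)! × [f^{(3)}(23) − f^{(3)}(8)] = −1/720 × (0.000905374 − 0.00156504) = 9.16198e-07.
After k=2: 160.172.
k=3: B_{6}/(6)! × [f^{(5)}(23) − f^{(5)}(8)] = 1/30240 × (1.15063e-06 − 1.86090e-06) = -2.34877e-11.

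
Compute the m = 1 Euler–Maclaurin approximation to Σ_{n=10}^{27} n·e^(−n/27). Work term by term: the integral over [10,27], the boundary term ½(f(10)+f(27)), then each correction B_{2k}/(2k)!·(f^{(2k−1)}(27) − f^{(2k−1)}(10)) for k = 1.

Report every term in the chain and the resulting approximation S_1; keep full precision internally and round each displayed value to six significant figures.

Integral: ∫_10^27 x·e^(−x/27) dx = 153.420.
Endpoint term: (f(10) + f(27))/2 = (6.90479 + 9.93274)/2 = 8.41877.
Running total after boundary: 161.839.
k=1: B_{2}/(2)! × [f^{(1)}(27) − f^{(1)}(10)] = 1/12 × (0.00000 − 0.434746) = -0.0362288.

S_1 ≈ 161.802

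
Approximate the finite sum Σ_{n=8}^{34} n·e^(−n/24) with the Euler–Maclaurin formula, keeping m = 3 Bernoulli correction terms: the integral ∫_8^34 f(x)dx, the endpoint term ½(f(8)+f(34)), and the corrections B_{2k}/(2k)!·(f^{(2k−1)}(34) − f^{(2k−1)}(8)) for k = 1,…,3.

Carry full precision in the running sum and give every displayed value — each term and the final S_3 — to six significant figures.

S_3 ≈ 219.647

Integral: ∫_8^34 x·e^(−x/24) dx = 212.707.
Boundary: ½(f(8) + f(34)) = ½(5.73225 + 8.24572) = 6.98898.
Integral + boundary = 219.696.
Order-1 term: 1/12 · (-0.101050 − 0.477688) = -0.0482282.
Running total after k=1: 219.647.
Order-2 term: −1/720 · (0.000666652 − 0.00331727) = 3.68142e-06.
Running total after k=2: 219.647.
Order-3 term: 1/30240 · (2.61934e-06 − 1.00785e-05) = -2.46666e-10.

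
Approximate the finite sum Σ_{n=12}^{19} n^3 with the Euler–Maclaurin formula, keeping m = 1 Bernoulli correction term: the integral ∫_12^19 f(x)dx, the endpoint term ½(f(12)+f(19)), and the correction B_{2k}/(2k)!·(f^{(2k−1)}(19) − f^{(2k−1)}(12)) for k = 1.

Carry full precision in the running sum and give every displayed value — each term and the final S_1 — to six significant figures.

S_1 ≈ 31744.0

The integral term ∫_12^19 x^3 dx = 27396.2.
½[f(12) + f(19)] = ½[1728.00 + 6859.00] = 4293.50.
Integral + boundary = 31689.8.
Order-1 term: 1/12 · (1083.00 − 432.000) = 54.2500.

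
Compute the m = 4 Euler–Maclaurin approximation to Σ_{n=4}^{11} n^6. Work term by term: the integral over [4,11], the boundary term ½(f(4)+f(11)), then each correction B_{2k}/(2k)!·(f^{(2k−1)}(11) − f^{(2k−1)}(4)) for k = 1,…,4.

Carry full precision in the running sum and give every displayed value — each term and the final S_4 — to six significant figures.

S_4 ≈ 3.74917e+06

The integral term ∫_4^11 x^6 dx = 2.78154e+06.
½[f(4) + f(11)] = ½[4096.00 + 1.77156e+06] = 887828.
So far: 3.66937e+06.
Correction k=1: B_{2}/2! · (f^{(1)}(11) − f^{(1)}(4)) = 1/12 · (966306 − 6144.00) = 80013.5.
After k=1: 3.74938e+06.
Correction k=2: B_{4}/4! · (f^{(3)}(11) − f^{(3)}(4)) = −1/720 · (159720 − 7680.00) = -211.167.
After k=2: 3.74917e+06.
Correction k=3: B_{6}/6! · (f^{(5)}(11) − f^{(5)}(4)) = 1/30240 · (7920.00 − 2880.00) = 0.166667.
After k=3: 3.74917e+06.
Correction k=4: B_{8}/8! · (f^{(7)}(11) − f^{(7)}(4)) = −1/1209600 · (0.00000 − 0.00000) = 0.00000.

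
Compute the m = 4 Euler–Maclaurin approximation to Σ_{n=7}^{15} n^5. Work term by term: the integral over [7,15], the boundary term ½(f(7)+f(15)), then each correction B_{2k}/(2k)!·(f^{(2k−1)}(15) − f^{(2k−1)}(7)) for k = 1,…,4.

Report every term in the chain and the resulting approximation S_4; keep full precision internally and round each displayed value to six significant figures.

∫_7^15 x^5 dx evaluates to 1.87883e+06.
Endpoint term: (f(7) + f(15))/2 = (16807.0 + 759375)/2 = 388091.
Integral + boundary = 2.26692e+06.
Correction k=1: B_{2}/2! · (f^{(1)}(15) − f^{(1)}(7)) = 1/12 · (253125 − 12005.0) = 20093.3.
Partial sum through k=1: 2.28701e+06.
Correction k=2: B_{4}/4! · (f^{(3)}(15) − f^{(3)}(7)) = −1/720 · (13500.0 − 2940.00) = -14.6667.
Partial sum through k=2: 2.28700e+06.
Correction k=3: B_{6}/6! · (f^{(5)}(15) − f^{(5)}(7)) = 1/30240 · (120.000 − 120.000) = 0.00000.
Partial sum through k=3: 2.28700e+06.
Correction k=4: B_{8}/8! · (f^{(7)}(15) − f^{(7)}(7)) = −1/1209600 · (0.00000 − 0.00000) = 0.00000.

S_4 ≈ 2.28700e+06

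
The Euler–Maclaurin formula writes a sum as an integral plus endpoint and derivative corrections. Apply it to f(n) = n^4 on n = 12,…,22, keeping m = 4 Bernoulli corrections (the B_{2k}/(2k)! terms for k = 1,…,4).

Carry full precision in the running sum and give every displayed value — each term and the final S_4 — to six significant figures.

S_4 ≈ 1.11143e+06

∫_12^22 x^4 dx evaluates to 980960.
½[f(12) + f(22)] = ½[20736.0 + 234256] = 127496.
So far: 1.10846e+06.
Order-1 term: 1/12 · (42592.0 − 6912.00) = 2973.33.
Partial sum through k=1: 1.11143e+06.
Order-2 term: −1/720 · (528.000 − 288.000) = -0.333333.
Partial sum through k=2: 1.11143e+06.
Order-3 term: 1/30240 · (0.00000 − 0.00000) = 0.00000.
Partial sum through k=3: 1.11143e+06.
Order-4 term: −1/1209600 · (0.00000 − 0.00000) = 0.00000.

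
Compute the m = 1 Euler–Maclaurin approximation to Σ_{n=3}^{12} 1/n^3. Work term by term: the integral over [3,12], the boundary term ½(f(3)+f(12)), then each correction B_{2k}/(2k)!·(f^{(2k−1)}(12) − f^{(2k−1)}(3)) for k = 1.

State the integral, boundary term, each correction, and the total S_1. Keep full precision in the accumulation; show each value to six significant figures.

S_1 ≈ 0.0739656

The integral term ∫_3^12 1/x^3 dx = 0.0520833.
½[f(3) + f(12)] = ½[0.0370370 + 0.000578704] = 0.0188079.
Integral + boundary = 0.0708912.
Correction k=1: B_{2}/2! · (f^{(1)}(12) − f^{(1)}(3)) = 1/12 · (-0.000144676 − (-0.0370370)) = 0.00307436.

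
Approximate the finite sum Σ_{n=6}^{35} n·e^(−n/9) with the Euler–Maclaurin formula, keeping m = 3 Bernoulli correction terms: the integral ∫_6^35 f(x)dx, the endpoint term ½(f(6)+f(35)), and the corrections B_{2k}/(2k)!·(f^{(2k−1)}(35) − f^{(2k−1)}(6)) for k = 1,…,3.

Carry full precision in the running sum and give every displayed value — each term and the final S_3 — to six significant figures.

∫_6^35 x·e^(−x/9) dx evaluates to 61.2060.
Boundary: ½(f(6) + f(35)) = ½(3.08050 + 0.716383) = 1.89844.
Running total after boundary: 63.1044.
Order-1 term: 1/12 · (-0.0591300 − 0.171139) = -0.0191891.
Partial sum through k=1: 63.0852.
Order-2 term: −1/720 · (-0.000224615 − 0.0147898) = 2.08533e-05.
Partial sum through k=2: 63.0852.
Order-3 term: 1/30240 · (3.46629e-06 − 0.000339096) = -1.10989e-08.

S_3 ≈ 63.0852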